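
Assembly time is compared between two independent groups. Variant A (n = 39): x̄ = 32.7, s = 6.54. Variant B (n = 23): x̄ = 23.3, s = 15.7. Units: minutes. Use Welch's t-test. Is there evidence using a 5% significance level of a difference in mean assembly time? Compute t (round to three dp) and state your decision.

Let group 1 = variant A, group 2 = variant B. H0: μ_1 = μ_2; H1: μ_1 ≠ μ_2 (Welch's two-sample t-test, two-sided).
t = (x̄_1 − x̄_2)/√(s_1²/n_1 + s_2²/n_2) = (32.7 − 23.3)/√(6.54²/39 + 15.7²/23) = 2.735
Welch–Satterthwaite df ≈ 26.57
Two-sided p-value ≈ 0.011
Since p ≈ 0.011 < α = 0.05, reject H0; the data support H1.

t = 2.735; reject H0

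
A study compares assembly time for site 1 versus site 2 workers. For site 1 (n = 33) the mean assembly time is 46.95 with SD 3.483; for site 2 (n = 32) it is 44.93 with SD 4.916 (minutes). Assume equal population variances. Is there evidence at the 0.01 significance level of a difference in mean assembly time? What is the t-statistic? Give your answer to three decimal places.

Let group 1 = site 1, group 2 = site 2. H0: μ_1 = μ_2; H1: μ_1 ≠ μ_2 (two-sample pooled-variance t-test, two-sided).
s_p² = [(33−1)·3.483² + (32−1)·4.916²]/(33+32−2) = 18.0537
t = (46.95 − 44.93)/√[18.0537·(1/33 + 1/32)] = 1.916
df = n₁ + n₂ − 2 = 63
Two-sided p-value ≈ 0.060
Since p ≈ 0.060 > α = 0.01, fail to reject H0; the data do not provide sufficient evidence against H0.

1.916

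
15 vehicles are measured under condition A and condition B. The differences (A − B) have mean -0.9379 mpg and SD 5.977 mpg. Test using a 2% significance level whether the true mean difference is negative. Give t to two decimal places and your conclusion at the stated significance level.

t = -0.61; fail to reject H0

H0: μ_d = 0; H1: μ_d < 0 (paired t-test on the differences, left-tailed).
t = d̄/(s_d/√n) = -0.9379/(5.977/√15) = -0.61
df = n − 1 = 14
p-value = P(T ≤ -0.61) ≈ 0.2765
Since p ≈ 0.2765 > α = 0.02, fail to reject H0; the evidence is not statistically significant.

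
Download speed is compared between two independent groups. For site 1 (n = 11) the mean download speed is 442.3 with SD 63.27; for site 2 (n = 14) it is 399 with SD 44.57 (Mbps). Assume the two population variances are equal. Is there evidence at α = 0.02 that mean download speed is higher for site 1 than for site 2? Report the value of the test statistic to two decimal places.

Let group 1 = site 1, group 2 = site 2. H0: μ_1 = μ_2; H1: μ_1 > μ_2 (two-sample pooled-variance t-test, right-tailed).
s_p² = [(11−1)·63.27² + (14−1)·44.57²]/(11+14−2) = 2863.27
t = (442.3 − 399)/√[2863.27·(1/11 + 1/14)] = 2.01
df = n₁ + n₂ − 2 = 23
p-value = P(T ≥ 2.01) ≈ 0.028
Since p ≈ 0.028 > α = 0.02, fail to reject H0; the evidence is not statistically significant.

2.01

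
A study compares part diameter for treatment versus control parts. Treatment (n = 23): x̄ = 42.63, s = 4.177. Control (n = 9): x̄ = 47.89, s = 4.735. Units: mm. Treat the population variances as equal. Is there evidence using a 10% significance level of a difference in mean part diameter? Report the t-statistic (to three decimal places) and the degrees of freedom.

Let group 1 = treatment, group 2 = control. H0: μ_1 = μ_2; H1: μ_1 ≠ μ_2 (two-sample pooled-variance t-test, two-sided).
s_p² = [(23−1)·4.177² + (9−1)·4.735²]/(23+9−2) = 18.7734
t = (42.63 − 47.89)/√[18.7734·(1/23 + 1/9)] = -3.088
df = n₁ + n₂ − 2 = 30
Two-sided p-value ≈ 0.0043
Since p ≈ 0.0043 < α = 0.1, reject H0; the data support H1.

t = -3.088, df = 30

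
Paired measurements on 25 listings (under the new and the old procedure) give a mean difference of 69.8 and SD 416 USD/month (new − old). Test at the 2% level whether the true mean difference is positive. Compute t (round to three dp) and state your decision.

H0: μ_d = 0; H1: μ_d > 0 (paired t-test on the differences, right-tailed).
t = d̄/(s_d/√n) = 69.8/(416/√25) = 0.839
df = n − 1 = 24
p-value = P(T ≥ 0.839) ≈ 0.2049
Since p ≈ 0.2049 > α = 0.02, fail to reject H0; the data do not provide sufficient evidence against H0.

t = 0.839; fail to reject H0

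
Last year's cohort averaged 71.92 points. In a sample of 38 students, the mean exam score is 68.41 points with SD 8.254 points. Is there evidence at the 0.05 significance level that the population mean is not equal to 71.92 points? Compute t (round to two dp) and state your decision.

t = -2.62; reject H0

H0: μ = 71.92; H1: μ ≠ 71.92 (one-sample t-test, two-sided).
t = (x̄ − μ₀)/(s/√n) = (68.41 − 71.92)/(8.254/√38) = -2.62
df = n − 1 = 37
Two-sided p-value ≈ 0.013
Since p ≈ 0.013 < α = 0.05, reject H0; the evidence is statistically significant.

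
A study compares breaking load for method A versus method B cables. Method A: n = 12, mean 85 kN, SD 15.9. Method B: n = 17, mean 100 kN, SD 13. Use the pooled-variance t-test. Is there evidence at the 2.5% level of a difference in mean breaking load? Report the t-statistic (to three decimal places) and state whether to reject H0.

t = -2.791; reject H0

Let group 1 = method A, group 2 = method B. H0: μ_1 = μ_2; H1: μ_1 ≠ μ_2 (two-sample pooled-variance t-test, two-sided).
s_p² = [(12−1)·15.9² + (17−1)·13²]/(12+17−2) = 203.145
t = (85 − 100)/√[203.145·(1/12 + 1/17)] = -2.791
df = n₁ + n₂ − 2 = 27
Two-sided p-value ≈ 0.0095
Since p ≈ 0.0095 < α = 0.025, reject H0; the evidence is statistically significant.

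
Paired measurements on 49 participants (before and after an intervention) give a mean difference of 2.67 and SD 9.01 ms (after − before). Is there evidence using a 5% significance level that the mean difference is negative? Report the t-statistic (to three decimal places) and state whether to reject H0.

H0: μ_d = 0; H1: μ_d < 0 (paired t-test on the differences, left-tailed).
t = d̄/(s_d/√n) = 2.67/(9.01/√49) = 2.074
df = n − 1 = 48
p-value = P(T ≤ 2.074) ≈ 0.9783
Since p ≈ 0.9783 > α = 0.05, fail to reject H0; the evidence is not statistically significant.

t = 2.074; fail to reject H0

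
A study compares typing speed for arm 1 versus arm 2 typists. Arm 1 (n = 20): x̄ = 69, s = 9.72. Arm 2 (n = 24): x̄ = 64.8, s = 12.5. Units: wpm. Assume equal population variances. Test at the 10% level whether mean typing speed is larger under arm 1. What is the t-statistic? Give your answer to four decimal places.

1.2247

Let group 1 = arm 1, group 2 = arm 2. H0: μ_1 = μ_2; H1: μ_1 > μ_2 (two-sample pooled-variance t-test, right-tailed).
s_p² = [(20−1)·9.72² + (24−1)·12.5²]/(20+24−2) = 128.306
t = (69 − 64.8)/√[128.306·(1/20 + 1/24)] = 1.2247
df = n₁ + n₂ − 2 = 42
p-value = P(T ≥ 1.2247) ≈ 0.1138
Since p ≈ 0.1138 > α = 0.1, fail to reject H0; the evidence is not statistically significant.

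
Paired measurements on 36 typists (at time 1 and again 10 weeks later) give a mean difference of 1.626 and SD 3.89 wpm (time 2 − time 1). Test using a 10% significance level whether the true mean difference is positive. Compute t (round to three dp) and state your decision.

t = 2.508; reject H0

H0: μ_d = 0; H1: μ_d > 0 (paired t-test on the differences, right-tailed).
t = d̄/(s_d/√n) = 1.626/(3.89/√36) = 2.508
df = n − 1 = 35
p-value = P(T ≥ 2.508) ≈ 0.0085
Since p ≈ 0.0085 < α = 0.1, reject H0; the evidence is statistically significant.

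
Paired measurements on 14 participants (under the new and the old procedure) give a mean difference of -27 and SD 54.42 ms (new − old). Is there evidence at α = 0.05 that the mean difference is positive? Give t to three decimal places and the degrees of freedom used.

H0: μ_d = 0; H1: μ_d > 0 (paired t-test on the differences, right-tailed).
t = d̄/(s_d/√n) = -27/(54.42/√14) = -1.856
df = n − 1 = 13
p-value = P(T ≥ -1.856) ≈ 0.957
Since p ≈ 0.957 > α = 0.05, fail to reject H0; the data do not provide sufficient evidence against H0.

t = -1.856, df = 13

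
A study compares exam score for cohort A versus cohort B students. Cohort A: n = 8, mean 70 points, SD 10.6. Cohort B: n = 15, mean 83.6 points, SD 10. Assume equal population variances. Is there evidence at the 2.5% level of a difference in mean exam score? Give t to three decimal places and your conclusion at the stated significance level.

t = -3.044; reject H0

Let group 1 = cohort A, group 2 = cohort B. H0: μ_1 = μ_2; H1: μ_1 ≠ μ_2 (two-sample pooled-variance t-test, two-sided).
s_p² = [(8−1)·10.6² + (15−1)·10²]/(8+15−2) = 104.12
t = (70 − 83.6)/√[104.12·(1/8 + 1/15)] = -3.044
df = n₁ + n₂ − 2 = 21
Two-sided p-value ≈ 0.006
Since p ≈ 0.006 < α = 0.025, reject H0; the data support H1.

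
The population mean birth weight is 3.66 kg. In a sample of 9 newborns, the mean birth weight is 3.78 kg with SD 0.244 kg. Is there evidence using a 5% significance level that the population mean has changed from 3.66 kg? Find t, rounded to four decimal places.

1.4754

H0: μ = 3.66; H1: μ ≠ 3.66 (one-sample t-test, two-sided).
t = (x̄ − μ₀)/(s/√n) = (3.78 − 3.66)/(0.244/√9) = 1.4754
df = n − 1 = 8
Two-sided p-value ≈ 0.1783
Since p ≈ 0.1783 > α = 0.05, fail to reject H0; the data do not provide sufficient evidence against H0.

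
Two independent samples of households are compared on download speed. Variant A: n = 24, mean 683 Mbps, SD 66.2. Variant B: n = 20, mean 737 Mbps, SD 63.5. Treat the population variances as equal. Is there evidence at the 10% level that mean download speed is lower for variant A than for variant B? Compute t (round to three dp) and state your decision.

Let group 1 = variant A, group 2 = variant B. H0: μ_1 = μ_2; H1: μ_1 < μ_2 (two-sample pooled-variance t-test, left-tailed).
s_p² = [(24−1)·66.2² + (20−1)·63.5²]/(24+20−2) = 4224.02
t = (683 − 737)/√[4224.02·(1/24 + 1/20)] = -2.744
df = n₁ + n₂ − 2 = 42
p-value = P(T ≤ -2.744) ≈ 0.0044
Since p ≈ 0.0044 < α = 0.1, reject H0; the data support H1.

t = -2.744; reject H0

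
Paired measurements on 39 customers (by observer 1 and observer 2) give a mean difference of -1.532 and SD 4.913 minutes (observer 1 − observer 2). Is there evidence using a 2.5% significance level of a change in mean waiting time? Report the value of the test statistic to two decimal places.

H0: μ_d = 0; H1: μ_d ≠ 0 (paired t-test on the differences, two-sided).
t = d̄/(s_d/√n) = -1.532/(4.913/√39) = -1.95
df = n − 1 = 38
Two-sided p-value ≈ 0.0589
Since p ≈ 0.0589 > α = 0.025, fail to reject H0; the evidence is not statistically significant.

-1.95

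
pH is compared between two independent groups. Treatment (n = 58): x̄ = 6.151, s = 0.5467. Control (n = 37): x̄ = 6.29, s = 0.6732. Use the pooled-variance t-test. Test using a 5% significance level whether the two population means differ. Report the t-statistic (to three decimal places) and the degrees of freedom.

t = -1.103, df = 93

Let group 1 = treatment, group 2 = control. H0: μ_1 = μ_2; H1: μ_1 ≠ μ_2 (two-sample pooled-variance t-test, two-sided).
s_p² = [(58−1)·0.5467² + (37−1)·0.6732²]/(58+37−2) = 0.358617
t = (6.151 − 6.29)/√[0.358617·(1/58 + 1/37)] = -1.103
df = n₁ + n₂ − 2 = 93
Two-sided p-value ≈ 0.2728
Since p ≈ 0.2728 > α = 0.05, fail to reject H0; the evidence is not statistically significant.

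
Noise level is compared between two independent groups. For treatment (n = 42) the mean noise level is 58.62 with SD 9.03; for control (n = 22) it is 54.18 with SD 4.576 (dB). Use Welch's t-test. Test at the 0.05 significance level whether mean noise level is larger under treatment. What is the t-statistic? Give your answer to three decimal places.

Let group 1 = treatment, group 2 = control. H0: μ_1 = μ_2; H1: μ_1 > μ_2 (Welch's two-sample t-test, right-tailed).
t = (x̄_1 − x̄_2)/√(s_1²/n_1 + s_2²/n_2) = (58.62 − 54.18)/√(9.03²/42 + 4.576²/22) = 2.610
Welch–Satterthwaite df ≈ 61.97
p-value = P(T ≥ 2.610) ≈ 0.006
Since p ≈ 0.006 < α = 0.05, reject H0; the evidence is statistically significant.

2.610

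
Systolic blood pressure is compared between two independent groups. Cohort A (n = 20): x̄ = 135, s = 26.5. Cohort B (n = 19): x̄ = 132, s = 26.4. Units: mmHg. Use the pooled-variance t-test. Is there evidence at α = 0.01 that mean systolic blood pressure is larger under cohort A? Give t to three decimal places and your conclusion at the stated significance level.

t = 0.354; fail to reject H0

Let group 1 = cohort A, group 2 = cohort B. H0: μ_1 = μ_2; H1: μ_1 > μ_2 (two-sample pooled-variance t-test, right-tailed).
s_p² = [(20−1)·26.5² + (19−1)·26.4²]/(20+19−2) = 699.676
t = (135 − 132)/√[699.676·(1/20 + 1/19)] = 0.354
df = n₁ + n₂ − 2 = 37
p-value = P(T ≥ 0.354) ≈ 0.363
Since p ≈ 0.363 > α = 0.01, fail to reject H0; the evidence is not statistically significant.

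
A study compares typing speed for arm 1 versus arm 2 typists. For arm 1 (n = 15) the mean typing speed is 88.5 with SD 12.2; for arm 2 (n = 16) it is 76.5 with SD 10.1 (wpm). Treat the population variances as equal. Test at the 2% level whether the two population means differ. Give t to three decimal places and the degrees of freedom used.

Let group 1 = arm 1, group 2 = arm 2. H0: μ_1 = μ_2; H1: μ_1 ≠ μ_2 (two-sample pooled-variance t-test, two-sided).
s_p² = [(15−1)·12.2² + (16−1)·10.1²]/(15+16−2) = 124.618
t = (88.5 − 76.5)/√[124.618·(1/15 + 1/16)] = 2.991
df = n₁ + n₂ − 2 = 29
Two-sided p-value ≈ 0.0056
Since p ≈ 0.0056 < α = 0.02, reject H0; the evidence is statistically significant.

t = 2.991, df = 29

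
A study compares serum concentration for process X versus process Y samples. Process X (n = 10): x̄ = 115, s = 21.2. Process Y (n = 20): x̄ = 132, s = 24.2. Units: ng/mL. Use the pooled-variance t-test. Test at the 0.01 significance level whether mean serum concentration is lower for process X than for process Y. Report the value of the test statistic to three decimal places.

-1.886

Let group 1 = process X, group 2 = process Y. H0: μ_1 = μ_2; H1: μ_1 < μ_2 (two-sample pooled-variance t-test, left-tailed).
s_p² = [(10−1)·21.2² + (20−1)·24.2²]/(10+20−2) = 541.861
t = (115 − 132)/√[541.861·(1/10 + 1/20)] = -1.886
df = n₁ + n₂ − 2 = 28
p-value = P(T ≤ -1.886) ≈ 0.0349
Since p ≈ 0.0349 > α = 0.01, fail to reject H0; the data do not provide sufficient evidence against H0.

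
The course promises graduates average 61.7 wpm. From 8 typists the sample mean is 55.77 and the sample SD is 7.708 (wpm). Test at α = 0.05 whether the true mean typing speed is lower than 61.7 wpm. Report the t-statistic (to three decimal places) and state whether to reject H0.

t = -2.176; reject H0

H0: μ = 61.7; H1: μ < 61.7 (one-sample t-test, left-tailed).
t = (x̄ − μ₀)/(s/√n) = (55.77 − 61.7)/(7.708/√8) = -2.176
df = n − 1 = 7
p-value = P(T ≤ -2.176) ≈ 0.033
Since p ≈ 0.033 < α = 0.05, reject H0; the evidence is statistically significant.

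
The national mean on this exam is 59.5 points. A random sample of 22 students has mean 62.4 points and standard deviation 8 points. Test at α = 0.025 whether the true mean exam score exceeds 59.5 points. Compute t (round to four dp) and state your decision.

t = 1.7003; fail to reject H0

H0: μ = 59.5; H1: μ > 59.5 (one-sample t-test, right-tailed).
t = (x̄ − μ₀)/(s/√n) = (62.4 − 59.5)/(8/√22) = 1.7003
df = n − 1 = 21
p-value = P(T ≥ 1.7003) ≈ 0.052
Since p ≈ 0.052 > α = 0.025, fail to reject H0; the evidence is not statistically significant.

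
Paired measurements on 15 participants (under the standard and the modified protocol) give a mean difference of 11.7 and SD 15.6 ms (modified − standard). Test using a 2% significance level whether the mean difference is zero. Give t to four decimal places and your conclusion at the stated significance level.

H0: μ_d = 0; H1: μ_d ≠ 0 (paired t-test on the differences, two-sided).
t = d̄/(s_d/√n) = 11.7/(15.6/√15) = 2.9047
df = n − 1 = 14
Two-sided p-value ≈ 0.012
Since p ≈ 0.012 < α = 0.02, reject H0; the data support H1.

t = 2.9047; reject H0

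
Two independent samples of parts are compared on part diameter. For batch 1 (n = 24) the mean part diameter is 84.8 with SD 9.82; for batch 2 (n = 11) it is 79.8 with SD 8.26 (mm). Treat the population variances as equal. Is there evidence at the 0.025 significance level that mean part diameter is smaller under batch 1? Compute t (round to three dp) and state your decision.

Let group 1 = batch 1, group 2 = batch 2. H0: μ_1 = μ_2; H1: μ_1 < μ_2 (two-sample pooled-variance t-test, left-tailed).
s_p² = [(24−1)·9.82² + (11−1)·8.26²]/(24+11−2) = 87.8855
t = (84.8 − 79.8)/√[87.8855·(1/24 + 1/11)] = 1.465
df = n₁ + n₂ − 2 = 33
p-value = P(T ≤ 1.465) ≈ 0.924
Since p ≈ 0.924 > α = 0.025, fail to reject H0; the data do not provide sufficient evidence against H0.

t = 1.465; fail to reject H0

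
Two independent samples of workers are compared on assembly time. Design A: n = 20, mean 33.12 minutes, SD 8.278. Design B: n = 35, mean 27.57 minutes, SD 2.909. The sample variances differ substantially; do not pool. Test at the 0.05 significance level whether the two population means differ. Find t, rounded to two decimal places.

Let group 1 = design A, group 2 = design B. H0: μ_1 = μ_2; H1: μ_1 ≠ μ_2 (Welch's two-sample t-test, two-sided).
t = (x̄_1 − x̄_2)/√(s_1²/n_1 + s_2²/n_2) = (33.12 − 27.57)/√(8.278²/20 + 2.909²/35) = 2.90
Welch–Satterthwaite df ≈ 21.72
Two-sided p-value ≈ 0.0084
Since p ≈ 0.0084 < α = 0.05, reject H0; the data support H1.

2.90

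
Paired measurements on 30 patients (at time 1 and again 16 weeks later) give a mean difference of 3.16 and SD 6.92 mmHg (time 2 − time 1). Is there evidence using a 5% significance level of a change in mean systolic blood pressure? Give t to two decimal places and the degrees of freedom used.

H0: μ_d = 0; H1: μ_d ≠ 0 (paired t-test on the differences, two-sided).
t = d̄/(s_d/√n) = 3.16/(6.92/√30) = 2.50
df = n − 1 = 29
Two-sided p-value ≈ 0.0183
Since p ≈ 0.0183 < α = 0.05, reject H0; the data support H1.

t = 2.50, df = 29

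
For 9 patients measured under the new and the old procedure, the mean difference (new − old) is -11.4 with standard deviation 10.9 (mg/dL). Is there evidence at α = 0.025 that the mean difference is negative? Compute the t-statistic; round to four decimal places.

-3.1376

H0: μ_d = 0; H1: μ_d < 0 (paired t-test on the differences, left-tailed).
t = d̄/(s_d/√n) = -11.4/(10.9/√9) = -3.1376
df = n − 1 = 8
p-value = P(T ≤ -3.1376) ≈ 0.007
Since p ≈ 0.007 < α = 0.025, reject H0; the evidence is statistically significant.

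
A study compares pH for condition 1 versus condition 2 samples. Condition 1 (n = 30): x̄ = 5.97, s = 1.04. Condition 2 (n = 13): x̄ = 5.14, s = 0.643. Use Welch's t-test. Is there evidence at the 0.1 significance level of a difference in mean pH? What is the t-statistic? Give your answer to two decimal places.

3.19

Let group 1 = condition 1, group 2 = condition 2. H0: μ_1 = μ_2; H1: μ_1 ≠ μ_2 (Welch's two-sample t-test, two-sided).
t = (x̄_1 − x̄_2)/√(s_1²/n_1 + s_2²/n_2) = (5.97 − 5.14)/√(1.04²/30 + 0.643²/13) = 3.19
Welch–Satterthwaite df ≈ 35.66
Two-sided p-value ≈ 0.003
Since p ≈ 0.003 < α = 0.1, reject H0; the evidence is statistically significant.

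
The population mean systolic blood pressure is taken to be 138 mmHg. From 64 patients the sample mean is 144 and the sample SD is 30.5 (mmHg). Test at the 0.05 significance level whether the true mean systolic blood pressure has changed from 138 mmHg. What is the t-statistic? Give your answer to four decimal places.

1.5738

H0: μ = 138; H1: μ ≠ 138 (one-sample t-test, two-sided).
t = (x̄ − μ₀)/(s/√n) = (144 − 138)/(30.5/√64) = 1.5738
df = n − 1 = 63
Two-sided p-value ≈ 0.121
Since p ≈ 0.121 > α = 0.05, fail to reject H0; the evidence is not statistically significant.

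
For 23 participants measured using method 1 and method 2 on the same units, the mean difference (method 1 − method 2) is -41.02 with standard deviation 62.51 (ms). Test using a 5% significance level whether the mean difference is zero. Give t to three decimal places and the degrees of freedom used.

H0: μ_d = 0; H1: μ_d ≠ 0 (paired t-test on the differences, two-sided).
t = d̄/(s_d/√n) = -41.02/(62.51/√23) = -3.147
df = n − 1 = 22
Two-sided p-value ≈ 0.005
Since p ≈ 0.005 < α = 0.05, reject H0; the data support H1.

t = -3.147, df = 22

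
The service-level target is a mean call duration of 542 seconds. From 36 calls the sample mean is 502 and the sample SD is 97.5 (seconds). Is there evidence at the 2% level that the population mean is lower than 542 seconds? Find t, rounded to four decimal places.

H0: μ = 542; H1: μ < 542 (one-sample t-test, left-tailed).
t = (x̄ − μ₀)/(s/√n) = (502 − 542)/(97.5/√36) = -2.4615
df = n − 1 = 35
p-value = P(T ≤ -2.4615) ≈ 0.0095
Since p ≈ 0.0095 < α = 0.02, reject H0; the data support H1.

-2.4615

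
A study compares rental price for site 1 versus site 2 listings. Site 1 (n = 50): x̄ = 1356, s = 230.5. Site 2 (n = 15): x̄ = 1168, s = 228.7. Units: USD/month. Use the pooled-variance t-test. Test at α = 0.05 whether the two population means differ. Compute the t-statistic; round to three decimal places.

Let group 1 = site 1, group 2 = site 2. H0: μ_1 = μ_2; H1: μ_1 ≠ μ_2 (two-sample pooled-variance t-test, two-sided).
s_p² = [(50−1)·230.5² + (15−1)·228.7²]/(50+15−2) = 52946.6
t = (1356 − 1168)/√[52946.6·(1/50 + 1/15)] = 2.775
df = n₁ + n₂ − 2 = 63
Two-sided p-value ≈ 0.0073
Since p ≈ 0.0073 < α = 0.05, reject H0; the evidence is statistically significant.

2.775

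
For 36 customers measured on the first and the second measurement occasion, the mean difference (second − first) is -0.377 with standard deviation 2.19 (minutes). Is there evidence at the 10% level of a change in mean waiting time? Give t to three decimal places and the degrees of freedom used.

H0: μ_d = 0; H1: μ_d ≠ 0 (paired t-test on the differences, two-sided).
t = d̄/(s_d/√n) = -0.377/(2.19/√36) = -1.033
df = n − 1 = 35
Two-sided p-value ≈ 0.309
Since p ≈ 0.309 > α = 0.1, fail to reject H0; the data do not provide sufficient evidence against H0.

t = -1.033, df = 35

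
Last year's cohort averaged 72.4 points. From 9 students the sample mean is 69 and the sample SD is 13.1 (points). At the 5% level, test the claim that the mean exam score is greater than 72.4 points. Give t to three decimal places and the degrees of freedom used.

H0: μ = 72.4; H1: μ > 72.4 (one-sample t-test, right-tailed).
t = (x̄ − μ₀)/(s/√n) = (69 − 72.4)/(13.1/√9) = -0.779
df = n − 1 = 8
p-value = P(T ≥ -0.779) ≈ 0.771
Since p ≈ 0.771 > α = 0.05, fail to reject H0; the evidence is not statistically significant.

t = -0.779, df = 8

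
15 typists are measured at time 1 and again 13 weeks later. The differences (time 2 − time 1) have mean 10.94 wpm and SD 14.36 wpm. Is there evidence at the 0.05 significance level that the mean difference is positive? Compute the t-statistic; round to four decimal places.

H0: μ_d = 0; H1: μ_d > 0 (paired t-test on the differences, right-tailed).
t = d̄/(s_d/√n) = 10.94/(14.36/√15) = 2.9506
df = n − 1 = 14
p-value = P(T ≥ 2.9506) ≈ 0.005
Since p ≈ 0.005 < α = 0.05, reject H0; the data support H1.

2.9506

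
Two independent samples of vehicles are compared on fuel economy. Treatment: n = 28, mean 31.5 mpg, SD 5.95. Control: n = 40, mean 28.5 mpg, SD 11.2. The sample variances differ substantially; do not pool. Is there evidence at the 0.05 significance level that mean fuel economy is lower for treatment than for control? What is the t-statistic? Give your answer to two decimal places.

1.43

Let group 1 = treatment, group 2 = control. H0: μ_1 = μ_2; H1: μ_1 < μ_2 (Welch's two-sample t-test, left-tailed).
t = (x̄_1 − x̄_2)/√(s_1²/n_1 + s_2²/n_2) = (31.5 − 28.5)/√(5.95²/28 + 11.2²/40) = 1.43
Welch–Satterthwaite df ≈ 62.19
p-value = P(T ≤ 1.43) ≈ 0.9212
Since p ≈ 0.9212 > α = 0.05, fail to reject H0; the data do not provide sufficient evidence against H0.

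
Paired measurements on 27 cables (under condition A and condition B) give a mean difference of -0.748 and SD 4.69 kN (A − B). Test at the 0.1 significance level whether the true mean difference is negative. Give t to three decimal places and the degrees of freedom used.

H0: μ_d = 0; H1: μ_d < 0 (paired t-test on the differences, left-tailed).
t = d̄/(s_d/√n) = -0.748/(4.69/√27) = -0.829
df = n − 1 = 26
p-value = P(T ≤ -0.829) ≈ 0.207
Since p ≈ 0.207 > α = 0.1, fail to reject H0; the evidence is not statistically significant.

t = -0.829, df = 26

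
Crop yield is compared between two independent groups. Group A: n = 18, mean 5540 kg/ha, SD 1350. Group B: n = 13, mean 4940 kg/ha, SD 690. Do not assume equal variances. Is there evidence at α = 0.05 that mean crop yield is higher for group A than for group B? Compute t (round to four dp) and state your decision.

Let group 1 = group A, group 2 = group B. H0: μ_1 = μ_2; H1: μ_1 > μ_2 (Welch's two-sample t-test, right-tailed).
t = (x̄_1 − x̄_2)/√(s_1²/n_1 + s_2²/n_2) = (5540 − 4940)/√(1350²/18 + 690²/13) = 1.6159
Welch–Satterthwaite df ≈ 26.59
p-value = P(T ≥ 1.6159) ≈ 0.0590
Since p ≈ 0.0590 > α = 0.05, fail to reject H0; the data do not provide sufficient evidence against H0.

t = 1.6159; fail to reject H0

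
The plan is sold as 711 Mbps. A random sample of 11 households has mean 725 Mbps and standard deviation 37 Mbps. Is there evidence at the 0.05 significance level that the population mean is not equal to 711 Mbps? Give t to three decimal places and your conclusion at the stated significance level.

t = 1.255; fail to reject H0

H0: μ = 711; H1: μ ≠ 711 (one-sample t-test, two-sided).
t = (x̄ − μ₀)/(s/√n) = (725 − 711)/(37/√11) = 1.255
df = n − 1 = 10
Two-sided p-value ≈ 0.238
Since p ≈ 0.238 > α = 0.05, fail to reject H0; the evidence is not statistically significant.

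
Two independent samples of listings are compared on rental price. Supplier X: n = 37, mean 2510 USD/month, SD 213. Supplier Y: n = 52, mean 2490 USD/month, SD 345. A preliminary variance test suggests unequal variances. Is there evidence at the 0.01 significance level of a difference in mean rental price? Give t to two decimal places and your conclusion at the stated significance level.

t = 0.34; fail to reject H0

Let group 1 = supplier X, group 2 = supplier Y. H0: μ_1 = μ_2; H1: μ_1 ≠ μ_2 (Welch's two-sample t-test, two-sided).
t = (x̄_1 − x̄_2)/√(s_1²/n_1 + s_2²/n_2) = (2510 − 2490)/√(213²/37 + 345²/52) = 0.34
Welch–Satterthwaite df ≈ 85.51
Two-sided p-value ≈ 0.737
Since p ≈ 0.737 > α = 0.01, fail to reject H0; the evidence is not statistically significant.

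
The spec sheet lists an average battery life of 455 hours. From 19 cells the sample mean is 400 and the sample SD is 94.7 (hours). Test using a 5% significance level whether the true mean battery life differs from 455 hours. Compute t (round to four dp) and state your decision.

t = -2.5316; reject H0

H0: μ = 455; H1: μ ≠ 455 (one-sample t-test, two-sided).
t = (x̄ − μ₀)/(s/√n) = (400 − 455)/(94.7/√19) = -2.5316
df = n − 1 = 18
Two-sided p-value ≈ 0.0209
Since p ≈ 0.0209 < α = 0.05, reject H0; the evidence is statistically significant.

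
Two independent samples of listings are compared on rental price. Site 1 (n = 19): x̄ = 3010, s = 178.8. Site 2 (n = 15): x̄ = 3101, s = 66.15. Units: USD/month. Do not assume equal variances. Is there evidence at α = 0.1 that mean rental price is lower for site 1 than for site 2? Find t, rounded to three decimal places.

Let group 1 = site 1, group 2 = site 2. H0: μ_1 = μ_2; H1: μ_1 < μ_2 (Welch's two-sample t-test, left-tailed).
t = (x̄_1 − x̄_2)/√(s_1²/n_1 + s_2²/n_2) = (3010 − 3101)/√(178.8²/19 + 66.15²/15) = -2.048
Welch–Satterthwaite df ≈ 23.86
p-value = P(T ≤ -2.048) ≈ 0.0259
Since p ≈ 0.0259 < α = 0.1, reject H0; the data support H1.

-2.048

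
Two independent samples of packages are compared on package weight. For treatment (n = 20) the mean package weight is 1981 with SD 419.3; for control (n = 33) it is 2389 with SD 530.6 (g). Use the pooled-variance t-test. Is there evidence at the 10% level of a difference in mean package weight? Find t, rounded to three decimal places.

-2.926

Let group 1 = treatment, group 2 = control. H0: μ_1 = μ_2; H1: μ_1 ≠ μ_2 (two-sample pooled-variance t-test, two-sided).
s_p² = [(20−1)·419.3² + (33−1)·530.6²]/(20+33−2) = 242149
t = (1981 − 2389)/√[242149·(1/20 + 1/33)] = -2.926
df = n₁ + n₂ − 2 = 51
Two-sided p-value ≈ 0.0051
Since p ≈ 0.0051 < α = 0.1, reject H0; the evidence is statistically significant.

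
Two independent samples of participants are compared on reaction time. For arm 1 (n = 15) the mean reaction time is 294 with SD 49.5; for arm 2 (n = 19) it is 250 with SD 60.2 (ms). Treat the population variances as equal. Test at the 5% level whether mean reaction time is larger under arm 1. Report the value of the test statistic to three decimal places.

2.284

Let group 1 = arm 1, group 2 = arm 2. H0: μ_1 = μ_2; H1: μ_1 > μ_2 (two-sample pooled-variance t-test, right-tailed).
s_p² = [(15−1)·49.5² + (19−1)·60.2²]/(15+19−2) = 3110.51
t = (294 − 250)/√[3110.51·(1/15 + 1/19)] = 2.284
df = n₁ + n₂ − 2 = 32
p-value = P(T ≥ 2.284) ≈ 0.015
Since p ≈ 0.015 < α = 0.05, reject H0; the evidence is statistically significant.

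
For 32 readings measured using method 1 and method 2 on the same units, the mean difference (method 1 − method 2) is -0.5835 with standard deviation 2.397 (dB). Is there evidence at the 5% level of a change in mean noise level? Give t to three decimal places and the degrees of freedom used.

H0: μ_d = 0; H1: μ_d ≠ 0 (paired t-test on the differences, two-sided).
t = d̄/(s_d/√n) = -0.5835/(2.397/√32) = -1.377
df = n − 1 = 31
Two-sided p-value ≈ 0.1784
Since p ≈ 0.1784 > α = 0.05, fail to reject H0; the data do not provide sufficient evidence against H0.

t = -1.377, df = 31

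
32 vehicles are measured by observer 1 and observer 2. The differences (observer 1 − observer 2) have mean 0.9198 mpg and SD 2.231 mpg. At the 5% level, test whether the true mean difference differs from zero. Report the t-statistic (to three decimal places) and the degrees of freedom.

t = 2.332, df = 31

H0: μ_d = 0; H1: μ_d ≠ 0 (paired t-test on the differences, two-sided).
t = d̄/(s_d/√n) = 0.9198/(2.231/√32) = 2.332
df = n − 1 = 31
Two-sided p-value ≈ 0.026
Since p ≈ 0.026 < α = 0.05, reject H0; the evidence is statistically significant.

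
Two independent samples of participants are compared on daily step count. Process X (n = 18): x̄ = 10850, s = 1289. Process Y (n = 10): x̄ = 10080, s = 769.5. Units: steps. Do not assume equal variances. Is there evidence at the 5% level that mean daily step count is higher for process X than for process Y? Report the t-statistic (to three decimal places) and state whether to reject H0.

t = 1.978; reject H0

Let group 1 = process X, group 2 = process Y. H0: μ_1 = μ_2; H1: μ_1 > μ_2 (Welch's two-sample t-test, right-tailed).
t = (x̄_1 − x̄_2)/√(s_1²/n_1 + s_2²/n_2) = (10850 − 10080)/√(1289²/18 + 769.5²/10) = 1.978
Welch–Satterthwaite df ≈ 25.77
p-value = P(T ≥ 1.978) ≈ 0.029
Since p ≈ 0.029 < α = 0.05, reject H0; the evidence is statistically significant.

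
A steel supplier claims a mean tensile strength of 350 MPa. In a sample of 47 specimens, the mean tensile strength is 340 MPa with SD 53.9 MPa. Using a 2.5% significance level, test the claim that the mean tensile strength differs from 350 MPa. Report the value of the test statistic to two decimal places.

-1.27

H0: μ = 350; H1: μ ≠ 350 (one-sample t-test, two-sided).
t = (x̄ − μ₀)/(s/√n) = (340 − 350)/(53.9/√47) = -1.27
df = n − 1 = 46
Two-sided p-value ≈ 0.210
Since p ≈ 0.210 > α = 0.025, fail to reject H0; the data do not provide sufficient evidence against H0.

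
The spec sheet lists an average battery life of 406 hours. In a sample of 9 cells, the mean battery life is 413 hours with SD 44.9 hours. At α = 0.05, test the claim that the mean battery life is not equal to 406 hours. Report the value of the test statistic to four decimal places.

0.4677

H0: μ = 406; H1: μ ≠ 406 (one-sample t-test, two-sided).
t = (x̄ − μ₀)/(s/√n) = (413 − 406)/(44.9/√9) = 0.4677
df = n − 1 = 8
Two-sided p-value ≈ 0.6525
Since p ≈ 0.6525 > α = 0.05, fail to reject H0; the evidence is not statistically significant.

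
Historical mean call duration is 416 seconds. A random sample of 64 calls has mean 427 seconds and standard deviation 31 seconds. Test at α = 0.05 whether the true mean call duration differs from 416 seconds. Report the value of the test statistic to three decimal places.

H0: μ = 416; H1: μ ≠ 416 (one-sample t-test, two-sided).
t = (x̄ − μ₀)/(s/√n) = (427 − 416)/(31/√64) = 2.839
df = n − 1 = 63
Two-sided p-value ≈ 0.006
Since p ≈ 0.006 < α = 0.05, reject H0; the data support H1.

2.839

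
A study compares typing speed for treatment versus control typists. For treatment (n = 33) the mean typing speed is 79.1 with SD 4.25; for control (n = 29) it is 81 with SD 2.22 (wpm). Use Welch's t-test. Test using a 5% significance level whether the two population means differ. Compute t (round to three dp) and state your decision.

t = -2.243; reject H0

Let group 1 = treatment, group 2 = control. H0: μ_1 = μ_2; H1: μ_1 ≠ μ_2 (Welch's two-sample t-test, two-sided).
t = (x̄_1 − x̄_2)/√(s_1²/n_1 + s_2²/n_2) = (79.1 − 81)/√(4.25²/33 + 2.22²/29) = -2.243
Welch–Satterthwaite df ≈ 49.50
Two-sided p-value ≈ 0.029
Since p ≈ 0.029 < α = 0.05, reject H0; the data support H1.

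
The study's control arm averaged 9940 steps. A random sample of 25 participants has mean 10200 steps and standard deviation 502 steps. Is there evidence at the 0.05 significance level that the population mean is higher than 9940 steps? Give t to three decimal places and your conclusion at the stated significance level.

H0: μ = 9940; H1: μ > 9940 (one-sample t-test, right-tailed).
t = (x̄ − μ₀)/(s/√n) = (10200 − 9940)/(502/√25) = 2.590
df = n − 1 = 24
p-value = P(T ≥ 2.590) ≈ 0.0080
Since p ≈ 0.0080 < α = 0.05, reject H0; the data support H1.

t = 2.590; reject H0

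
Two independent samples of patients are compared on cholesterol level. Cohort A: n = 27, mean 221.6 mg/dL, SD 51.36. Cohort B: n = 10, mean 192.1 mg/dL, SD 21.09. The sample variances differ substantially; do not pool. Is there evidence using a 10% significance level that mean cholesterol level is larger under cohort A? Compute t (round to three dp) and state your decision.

Let group 1 = cohort A, group 2 = cohort B. H0: μ_1 = μ_2; H1: μ_1 > μ_2 (Welch's two-sample t-test, right-tailed).
t = (x̄_1 − x̄_2)/√(s_1²/n_1 + s_2²/n_2) = (221.6 − 192.1)/√(51.36²/27 + 21.09²/10) = 2.474
Welch–Satterthwaite df ≈ 34.44
p-value = P(T ≥ 2.474) ≈ 0.009
Since p ≈ 0.009 < α = 0.1, reject H0; the evidence is statistically significant.

t = 2.474; reject H0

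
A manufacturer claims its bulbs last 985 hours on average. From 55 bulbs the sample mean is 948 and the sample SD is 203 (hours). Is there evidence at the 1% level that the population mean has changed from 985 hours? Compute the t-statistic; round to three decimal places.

H0: μ = 985; H1: μ ≠ 985 (one-sample t-test, two-sided).
t = (x̄ − μ₀)/(s/√n) = (948 − 985)/(203/√55) = -1.352
df = n − 1 = 54
Two-sided p-value ≈ 0.1821
Since p ≈ 0.1821 > α = 0.01, fail to reject H0; the data do not provide sufficient evidence against H0.

-1.352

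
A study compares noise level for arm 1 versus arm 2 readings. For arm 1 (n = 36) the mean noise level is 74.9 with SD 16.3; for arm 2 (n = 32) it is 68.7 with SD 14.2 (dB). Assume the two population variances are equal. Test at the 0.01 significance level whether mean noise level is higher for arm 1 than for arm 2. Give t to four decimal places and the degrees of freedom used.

Let group 1 = arm 1, group 2 = arm 2. H0: μ_1 = μ_2; H1: μ_1 > μ_2 (two-sample pooled-variance t-test, right-tailed).
s_p² = [(36−1)·16.3² + (32−1)·14.2²]/(36+32−2) = 235.606
t = (74.9 − 68.7)/√[235.606·(1/36 + 1/32)] = 1.6625
df = n₁ + n₂ − 2 = 66
p-value = P(T ≥ 1.6625) ≈ 0.051
Since p ≈ 0.051 > α = 0.01, fail to reject H0; the data do not provide sufficient evidence against H0.

t = 1.6625, df = 66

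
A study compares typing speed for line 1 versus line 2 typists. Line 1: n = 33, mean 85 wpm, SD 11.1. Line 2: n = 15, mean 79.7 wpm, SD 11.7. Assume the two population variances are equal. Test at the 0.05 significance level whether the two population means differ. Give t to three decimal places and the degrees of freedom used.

Let group 1 = line 1, group 2 = line 2. H0: μ_1 = μ_2; H1: μ_1 ≠ μ_2 (two-sample pooled-variance t-test, two-sided).
s_p² = [(33−1)·11.1² + (15−1)·11.7²]/(33+15−2) = 127.373
t = (85 − 79.7)/√[127.373·(1/33 + 1/15)] = 1.508
df = n₁ + n₂ − 2 = 46
Two-sided p-value ≈ 0.138
Since p ≈ 0.138 > α = 0.05, fail to reject H0; the evidence is not statistically significant.

t = 1.508, df = 46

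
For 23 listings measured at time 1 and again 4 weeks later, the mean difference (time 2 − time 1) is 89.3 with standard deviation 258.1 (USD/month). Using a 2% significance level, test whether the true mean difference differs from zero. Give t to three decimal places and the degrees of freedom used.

H0: μ_d = 0; H1: μ_d ≠ 0 (paired t-test on the differences, two-sided).
t = d̄/(s_d/√n) = 89.3/(258.1/√23) = 1.659
df = n − 1 = 22
Two-sided p-value ≈ 0.111
Since p ≈ 0.111 > α = 0.02, fail to reject H0; the data do not provide sufficient evidence against H0.

t = 1.659, df = 22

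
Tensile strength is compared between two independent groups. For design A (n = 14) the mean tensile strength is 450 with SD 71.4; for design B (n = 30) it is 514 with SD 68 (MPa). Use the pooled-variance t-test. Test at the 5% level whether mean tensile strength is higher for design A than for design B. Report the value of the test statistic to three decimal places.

Let group 1 = design A, group 2 = design B. H0: μ_1 = μ_2; H1: μ_1 > μ_2 (two-sample pooled-variance t-test, right-tailed).
s_p² = [(14−1)·71.4² + (30−1)·68²]/(14+30−2) = 4770.7
t = (450 − 514)/√[4770.7·(1/14 + 1/30)] = -2.863
df = n₁ + n₂ − 2 = 42
p-value = P(T ≥ -2.863) ≈ 0.9967
Since p ≈ 0.9967 > α = 0.05, fail to reject H0; the data do not provide sufficient evidence against H0.

-2.863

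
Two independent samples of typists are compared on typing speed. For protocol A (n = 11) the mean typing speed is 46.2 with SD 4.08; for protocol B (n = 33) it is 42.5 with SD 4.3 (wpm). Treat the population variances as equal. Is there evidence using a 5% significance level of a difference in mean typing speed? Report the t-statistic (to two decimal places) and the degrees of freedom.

Let group 1 = protocol A, group 2 = protocol B. H0: μ_1 = μ_2; H1: μ_1 ≠ μ_2 (two-sample pooled-variance t-test, two-sided).
s_p² = [(11−1)·4.08² + (33−1)·4.3²]/(11+33−2) = 18.051
t = (46.2 − 42.5)/√[18.051·(1/11 + 1/33)] = 2.50
df = n₁ + n₂ − 2 = 42
Two-sided p-value ≈ 0.016
Since p ≈ 0.016 < α = 0.05, reject H0; the data support H1.

t = 2.50, df = 42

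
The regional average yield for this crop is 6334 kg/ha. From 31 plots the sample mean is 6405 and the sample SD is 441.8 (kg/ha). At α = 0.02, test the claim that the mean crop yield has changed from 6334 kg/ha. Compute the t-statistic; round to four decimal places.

0.8948

H0: μ = 6334; H1: μ ≠ 6334 (one-sample t-test, two-sided).
t = (x̄ − μ₀)/(s/√n) = (6405 − 6334)/(441.8/√31) = 0.8948
df = n − 1 = 30
Two-sided p-value ≈ 0.3780
Since p ≈ 0.3780 > α = 0.02, fail to reject H0; the data do not provide sufficient evidence against H0.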